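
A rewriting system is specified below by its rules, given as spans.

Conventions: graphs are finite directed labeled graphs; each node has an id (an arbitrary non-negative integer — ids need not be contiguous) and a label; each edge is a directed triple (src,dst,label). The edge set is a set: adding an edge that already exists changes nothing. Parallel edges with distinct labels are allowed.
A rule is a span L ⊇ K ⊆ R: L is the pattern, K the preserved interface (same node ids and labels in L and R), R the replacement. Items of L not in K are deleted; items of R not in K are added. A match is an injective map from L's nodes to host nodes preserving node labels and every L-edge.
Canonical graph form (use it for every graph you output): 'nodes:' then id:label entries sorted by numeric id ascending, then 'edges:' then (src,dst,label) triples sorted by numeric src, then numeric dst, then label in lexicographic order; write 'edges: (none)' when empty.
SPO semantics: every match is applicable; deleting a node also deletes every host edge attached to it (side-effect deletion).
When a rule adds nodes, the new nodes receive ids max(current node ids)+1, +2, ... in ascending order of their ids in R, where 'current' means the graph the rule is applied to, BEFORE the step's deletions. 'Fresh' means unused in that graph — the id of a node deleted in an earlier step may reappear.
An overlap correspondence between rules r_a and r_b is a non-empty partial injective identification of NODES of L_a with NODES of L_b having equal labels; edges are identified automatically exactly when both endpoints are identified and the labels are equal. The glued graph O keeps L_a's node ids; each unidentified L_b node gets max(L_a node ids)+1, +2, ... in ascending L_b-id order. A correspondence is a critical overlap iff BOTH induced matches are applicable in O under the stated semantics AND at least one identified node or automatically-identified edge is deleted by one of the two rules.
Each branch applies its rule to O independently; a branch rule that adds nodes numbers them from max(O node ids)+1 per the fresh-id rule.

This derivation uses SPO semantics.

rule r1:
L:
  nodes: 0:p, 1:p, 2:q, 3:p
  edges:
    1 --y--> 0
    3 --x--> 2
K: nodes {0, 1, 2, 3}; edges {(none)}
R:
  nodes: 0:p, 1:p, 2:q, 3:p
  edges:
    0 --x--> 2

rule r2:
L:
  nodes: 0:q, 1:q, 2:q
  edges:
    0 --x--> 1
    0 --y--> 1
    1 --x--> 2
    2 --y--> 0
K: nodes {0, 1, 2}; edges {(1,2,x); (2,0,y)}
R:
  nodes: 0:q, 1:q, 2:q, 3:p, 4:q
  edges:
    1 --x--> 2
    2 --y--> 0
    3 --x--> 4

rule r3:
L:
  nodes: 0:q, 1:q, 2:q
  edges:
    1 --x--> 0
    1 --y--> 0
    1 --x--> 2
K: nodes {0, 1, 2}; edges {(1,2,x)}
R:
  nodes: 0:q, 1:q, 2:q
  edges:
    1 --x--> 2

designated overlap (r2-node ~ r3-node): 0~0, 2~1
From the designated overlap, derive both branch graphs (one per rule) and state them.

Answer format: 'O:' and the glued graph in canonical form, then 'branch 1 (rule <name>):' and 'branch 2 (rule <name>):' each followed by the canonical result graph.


O:
nodes: 0:q, 1:q, 2:q, 3:q
edges: (0,1,x); (0,1,y); (1,2,x); (2,0,x); (2,0,y); (2,3,x)
branch 1 (rule r2):
nodes: 0:q, 1:q, 2:q, 3:q, 4:p, 5:q
edges: (1,2,x); (2,0,x); (2,0,y); (2,3,x); (4,5,x)
branch 2 (rule r3):
nodes: 0:q, 1:q, 2:q, 3:q
edges: (0,1,x); (0,1,y); (1,2,x); (2,3,x)


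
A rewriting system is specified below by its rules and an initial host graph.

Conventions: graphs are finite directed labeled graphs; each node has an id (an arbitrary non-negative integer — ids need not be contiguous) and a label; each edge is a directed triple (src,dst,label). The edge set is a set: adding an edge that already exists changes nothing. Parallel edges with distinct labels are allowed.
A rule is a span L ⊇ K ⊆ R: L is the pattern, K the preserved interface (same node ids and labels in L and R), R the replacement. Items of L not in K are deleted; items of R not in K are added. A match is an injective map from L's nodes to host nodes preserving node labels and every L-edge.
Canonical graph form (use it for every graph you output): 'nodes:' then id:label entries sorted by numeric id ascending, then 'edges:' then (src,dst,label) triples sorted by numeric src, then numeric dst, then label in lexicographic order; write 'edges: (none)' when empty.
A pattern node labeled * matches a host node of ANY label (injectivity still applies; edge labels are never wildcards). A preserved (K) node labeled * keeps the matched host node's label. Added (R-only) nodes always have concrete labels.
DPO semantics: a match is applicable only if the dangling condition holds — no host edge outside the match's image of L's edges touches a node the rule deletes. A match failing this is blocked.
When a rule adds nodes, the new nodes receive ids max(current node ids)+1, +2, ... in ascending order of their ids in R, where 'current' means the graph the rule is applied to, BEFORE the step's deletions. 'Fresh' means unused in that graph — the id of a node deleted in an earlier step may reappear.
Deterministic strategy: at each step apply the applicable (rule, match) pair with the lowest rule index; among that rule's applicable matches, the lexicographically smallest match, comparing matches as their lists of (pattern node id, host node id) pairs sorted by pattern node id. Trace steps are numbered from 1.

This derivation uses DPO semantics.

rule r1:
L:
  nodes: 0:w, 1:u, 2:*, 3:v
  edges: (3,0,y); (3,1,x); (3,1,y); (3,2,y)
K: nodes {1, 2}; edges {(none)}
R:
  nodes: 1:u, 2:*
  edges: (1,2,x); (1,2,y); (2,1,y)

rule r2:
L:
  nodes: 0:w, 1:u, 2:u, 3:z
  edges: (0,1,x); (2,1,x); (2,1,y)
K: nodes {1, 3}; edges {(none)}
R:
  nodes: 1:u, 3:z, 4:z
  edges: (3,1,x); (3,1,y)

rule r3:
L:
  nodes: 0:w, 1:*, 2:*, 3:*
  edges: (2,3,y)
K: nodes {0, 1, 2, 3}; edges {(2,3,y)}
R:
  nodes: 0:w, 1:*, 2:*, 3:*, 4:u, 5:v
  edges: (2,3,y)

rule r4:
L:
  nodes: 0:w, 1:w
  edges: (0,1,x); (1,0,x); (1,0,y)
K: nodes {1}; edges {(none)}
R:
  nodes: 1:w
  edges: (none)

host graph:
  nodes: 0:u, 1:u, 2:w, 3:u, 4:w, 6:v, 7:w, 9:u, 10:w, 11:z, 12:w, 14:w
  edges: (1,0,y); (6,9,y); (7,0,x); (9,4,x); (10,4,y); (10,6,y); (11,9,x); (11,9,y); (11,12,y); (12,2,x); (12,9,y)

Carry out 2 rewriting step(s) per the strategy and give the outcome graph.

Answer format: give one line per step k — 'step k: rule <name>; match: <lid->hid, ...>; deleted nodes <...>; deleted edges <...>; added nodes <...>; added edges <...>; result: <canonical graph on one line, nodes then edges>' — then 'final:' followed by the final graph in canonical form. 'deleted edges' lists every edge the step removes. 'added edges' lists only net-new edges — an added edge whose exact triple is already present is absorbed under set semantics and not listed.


step 1: rule r3; match: 0->2, 1->0, 2->6, 3->9; deleted nodes (none); deleted edges (none); added nodes 15, 16; added edges (none); result: nodes: 0:u, 1:u, 2:w, 3:u, 4:w, 6:v, 7:w, 9:u, 10:w, 11:z, 12:w, 14:w, 15:u, 16:v edges: (1,0,y); (6,9,y); (7,0,x); (9,4,x); (10,4,y); (10,6,y); (11,9,x); (11,9,y); (11,12,y); (12,2,x); (12,9,y)
step 2: rule r3; match: 0->2, 1->0, 2->6, 3->9; deleted nodes (none); deleted edges (none); added nodes 17, 18; added edges (none); result: nodes: 0:u, 1:u, 2:w, 3:u, 4:w, 6:v, 7:w, 9:u, 10:w, 11:z, 12:w, 14:w, 15:u, 16:v, 17:u, 18:v edges: (1,0,y); (6,9,y); (7,0,x); (9,4,x); (10,4,y); (10,6,y); (11,9,x); (11,9,y); (11,12,y); (12,2,x); (12,9,y)
final:
nodes: 0:u, 1:u, 2:w, 3:u, 4:w, 6:v, 7:w, 9:u, 10:w, 11:z, 12:w, 14:w, 15:u, 16:v, 17:u, 18:v
edges: (1,0,y); (6,9,y); (7,0,x); (9,4,x); (10,4,y); (10,6,y); (11,9,x); (11,9,y); (11,12,y); (12,2,x); (12,9,y)


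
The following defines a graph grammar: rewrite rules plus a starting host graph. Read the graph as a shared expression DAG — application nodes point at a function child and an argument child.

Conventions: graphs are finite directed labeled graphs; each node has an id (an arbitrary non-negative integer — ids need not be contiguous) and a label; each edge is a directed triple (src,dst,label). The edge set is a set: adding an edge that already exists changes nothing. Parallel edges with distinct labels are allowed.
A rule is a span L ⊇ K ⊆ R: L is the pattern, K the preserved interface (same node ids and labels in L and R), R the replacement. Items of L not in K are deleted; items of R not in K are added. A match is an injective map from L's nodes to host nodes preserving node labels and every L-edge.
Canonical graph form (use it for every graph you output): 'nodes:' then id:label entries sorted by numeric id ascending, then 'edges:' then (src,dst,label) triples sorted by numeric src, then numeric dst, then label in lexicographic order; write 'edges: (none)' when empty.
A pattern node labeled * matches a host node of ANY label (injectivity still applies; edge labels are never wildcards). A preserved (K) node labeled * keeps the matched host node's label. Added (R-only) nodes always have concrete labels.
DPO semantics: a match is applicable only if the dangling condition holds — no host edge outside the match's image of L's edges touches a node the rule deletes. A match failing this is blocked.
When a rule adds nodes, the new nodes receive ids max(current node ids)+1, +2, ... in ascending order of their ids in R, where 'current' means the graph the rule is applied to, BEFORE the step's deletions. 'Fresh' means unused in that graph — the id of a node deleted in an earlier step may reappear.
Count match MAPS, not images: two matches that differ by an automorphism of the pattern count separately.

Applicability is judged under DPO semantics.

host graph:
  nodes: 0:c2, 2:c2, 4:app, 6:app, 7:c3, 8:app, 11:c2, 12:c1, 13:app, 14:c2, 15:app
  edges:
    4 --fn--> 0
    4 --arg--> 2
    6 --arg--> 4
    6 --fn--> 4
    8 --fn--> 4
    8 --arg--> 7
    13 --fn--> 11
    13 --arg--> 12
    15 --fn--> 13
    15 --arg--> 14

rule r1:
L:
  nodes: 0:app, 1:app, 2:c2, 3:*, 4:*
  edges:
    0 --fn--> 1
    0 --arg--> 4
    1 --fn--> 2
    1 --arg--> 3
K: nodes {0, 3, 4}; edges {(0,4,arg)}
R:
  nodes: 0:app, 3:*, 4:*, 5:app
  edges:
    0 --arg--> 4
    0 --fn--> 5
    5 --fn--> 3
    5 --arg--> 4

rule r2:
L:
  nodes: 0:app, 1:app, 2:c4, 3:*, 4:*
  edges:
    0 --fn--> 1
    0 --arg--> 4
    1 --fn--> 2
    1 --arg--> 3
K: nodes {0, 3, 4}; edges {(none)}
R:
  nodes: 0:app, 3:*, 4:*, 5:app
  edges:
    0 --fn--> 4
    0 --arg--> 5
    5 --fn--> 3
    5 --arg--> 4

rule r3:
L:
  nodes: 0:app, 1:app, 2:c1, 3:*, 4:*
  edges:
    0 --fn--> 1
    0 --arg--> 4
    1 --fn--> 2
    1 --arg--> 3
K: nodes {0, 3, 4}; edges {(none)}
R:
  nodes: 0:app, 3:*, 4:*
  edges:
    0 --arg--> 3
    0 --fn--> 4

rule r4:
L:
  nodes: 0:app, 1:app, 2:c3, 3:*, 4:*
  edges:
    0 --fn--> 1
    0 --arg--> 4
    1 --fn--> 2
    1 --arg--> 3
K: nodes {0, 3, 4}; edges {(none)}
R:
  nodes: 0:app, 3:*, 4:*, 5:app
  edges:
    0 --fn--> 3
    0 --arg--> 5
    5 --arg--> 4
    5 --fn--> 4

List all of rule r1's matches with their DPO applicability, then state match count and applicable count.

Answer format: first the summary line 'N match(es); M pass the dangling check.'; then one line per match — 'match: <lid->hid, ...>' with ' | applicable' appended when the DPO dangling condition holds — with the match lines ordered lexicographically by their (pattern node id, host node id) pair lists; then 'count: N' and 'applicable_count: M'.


2 match(es); 1 pass the dangling check.
match: 0->8, 1->4, 2->0, 3->2, 4->7
match: 0->15, 1->13, 2->11, 3->12, 4->14 | applicable
count: 2
applicable_count: 1


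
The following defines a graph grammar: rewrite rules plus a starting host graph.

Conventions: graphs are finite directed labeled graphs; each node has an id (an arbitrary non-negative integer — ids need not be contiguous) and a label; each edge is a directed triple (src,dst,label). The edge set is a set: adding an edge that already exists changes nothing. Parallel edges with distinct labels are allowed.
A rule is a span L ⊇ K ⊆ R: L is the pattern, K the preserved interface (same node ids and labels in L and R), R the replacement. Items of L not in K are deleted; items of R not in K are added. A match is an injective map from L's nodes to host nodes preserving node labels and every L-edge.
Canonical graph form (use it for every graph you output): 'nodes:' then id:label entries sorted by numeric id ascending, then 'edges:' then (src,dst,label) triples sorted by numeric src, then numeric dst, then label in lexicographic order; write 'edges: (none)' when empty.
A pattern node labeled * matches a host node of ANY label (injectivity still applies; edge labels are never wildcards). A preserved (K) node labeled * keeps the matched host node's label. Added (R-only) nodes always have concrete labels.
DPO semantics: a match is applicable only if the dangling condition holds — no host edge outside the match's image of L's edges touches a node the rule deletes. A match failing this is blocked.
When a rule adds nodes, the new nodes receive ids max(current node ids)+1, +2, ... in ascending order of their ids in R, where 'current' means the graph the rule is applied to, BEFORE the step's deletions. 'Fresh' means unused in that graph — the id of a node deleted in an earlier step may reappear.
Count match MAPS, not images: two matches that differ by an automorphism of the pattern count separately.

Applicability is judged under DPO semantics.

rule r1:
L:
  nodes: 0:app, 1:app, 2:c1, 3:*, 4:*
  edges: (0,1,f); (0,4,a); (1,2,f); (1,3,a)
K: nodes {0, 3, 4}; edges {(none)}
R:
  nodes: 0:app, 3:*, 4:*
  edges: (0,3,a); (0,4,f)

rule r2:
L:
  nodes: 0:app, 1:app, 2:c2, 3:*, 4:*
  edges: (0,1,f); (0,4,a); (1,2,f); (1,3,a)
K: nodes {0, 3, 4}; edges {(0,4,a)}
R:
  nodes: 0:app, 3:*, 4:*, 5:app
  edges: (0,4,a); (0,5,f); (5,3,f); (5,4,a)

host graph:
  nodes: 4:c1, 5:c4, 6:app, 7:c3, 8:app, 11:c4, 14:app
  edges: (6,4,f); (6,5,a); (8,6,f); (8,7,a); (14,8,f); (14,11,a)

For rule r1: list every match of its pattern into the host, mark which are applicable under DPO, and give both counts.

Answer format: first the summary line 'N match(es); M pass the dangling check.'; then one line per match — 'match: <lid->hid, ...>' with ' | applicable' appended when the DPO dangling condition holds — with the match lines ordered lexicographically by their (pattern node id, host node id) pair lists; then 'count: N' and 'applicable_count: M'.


1 match(es); 1 pass the dangling check.
match: 0->8, 1->6, 2->4, 3->5, 4->7 | applicable
count: 1
applicable_count: 1


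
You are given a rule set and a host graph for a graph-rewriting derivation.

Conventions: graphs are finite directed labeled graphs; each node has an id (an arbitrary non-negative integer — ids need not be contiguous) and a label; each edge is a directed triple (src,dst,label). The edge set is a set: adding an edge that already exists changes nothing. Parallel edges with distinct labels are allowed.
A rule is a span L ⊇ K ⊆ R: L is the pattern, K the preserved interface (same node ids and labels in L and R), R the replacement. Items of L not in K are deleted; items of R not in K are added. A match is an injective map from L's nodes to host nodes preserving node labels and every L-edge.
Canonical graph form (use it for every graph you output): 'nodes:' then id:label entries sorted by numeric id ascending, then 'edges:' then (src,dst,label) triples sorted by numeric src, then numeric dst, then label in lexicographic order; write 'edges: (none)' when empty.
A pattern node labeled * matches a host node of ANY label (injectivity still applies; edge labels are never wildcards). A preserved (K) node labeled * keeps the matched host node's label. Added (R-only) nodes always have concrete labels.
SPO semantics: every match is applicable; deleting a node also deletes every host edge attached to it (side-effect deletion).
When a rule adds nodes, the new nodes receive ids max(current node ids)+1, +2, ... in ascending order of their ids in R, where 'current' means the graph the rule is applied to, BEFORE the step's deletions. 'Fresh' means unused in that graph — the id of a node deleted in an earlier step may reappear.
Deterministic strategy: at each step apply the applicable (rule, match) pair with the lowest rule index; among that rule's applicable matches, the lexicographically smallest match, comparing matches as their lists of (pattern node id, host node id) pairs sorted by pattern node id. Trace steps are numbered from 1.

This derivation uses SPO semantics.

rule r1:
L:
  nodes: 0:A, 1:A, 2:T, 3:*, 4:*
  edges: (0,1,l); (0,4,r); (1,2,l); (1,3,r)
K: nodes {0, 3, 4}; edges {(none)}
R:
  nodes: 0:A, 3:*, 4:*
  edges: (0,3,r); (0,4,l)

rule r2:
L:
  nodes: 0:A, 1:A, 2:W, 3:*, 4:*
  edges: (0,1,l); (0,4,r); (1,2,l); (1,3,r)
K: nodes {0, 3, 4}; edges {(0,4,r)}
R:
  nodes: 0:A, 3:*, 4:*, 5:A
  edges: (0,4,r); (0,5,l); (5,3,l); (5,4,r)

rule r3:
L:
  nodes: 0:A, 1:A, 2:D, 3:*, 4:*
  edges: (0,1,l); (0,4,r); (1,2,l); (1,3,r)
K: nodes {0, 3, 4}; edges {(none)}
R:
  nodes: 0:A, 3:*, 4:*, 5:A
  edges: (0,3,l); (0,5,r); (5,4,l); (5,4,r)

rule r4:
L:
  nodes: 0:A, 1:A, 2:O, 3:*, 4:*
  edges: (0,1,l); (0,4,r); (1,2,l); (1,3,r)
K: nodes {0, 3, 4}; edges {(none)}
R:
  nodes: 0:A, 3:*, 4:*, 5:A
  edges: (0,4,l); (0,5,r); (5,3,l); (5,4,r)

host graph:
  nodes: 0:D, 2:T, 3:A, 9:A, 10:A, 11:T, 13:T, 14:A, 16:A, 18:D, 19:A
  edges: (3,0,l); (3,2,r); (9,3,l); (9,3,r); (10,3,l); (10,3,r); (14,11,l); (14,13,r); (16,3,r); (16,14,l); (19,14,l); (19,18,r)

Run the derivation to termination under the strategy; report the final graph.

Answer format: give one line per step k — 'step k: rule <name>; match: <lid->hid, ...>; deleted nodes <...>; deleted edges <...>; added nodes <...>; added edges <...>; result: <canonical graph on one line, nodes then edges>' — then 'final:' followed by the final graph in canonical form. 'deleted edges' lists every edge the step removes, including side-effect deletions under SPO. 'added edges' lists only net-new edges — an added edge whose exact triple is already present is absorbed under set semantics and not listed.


step 1: rule r1; match: 0->16, 1->14, 2->11, 3->13, 4->3; deleted nodes 11, 14; deleted edges (14,11,l); (14,13,r); (16,3,r); (16,14,l); (19,14,l); added nodes (none); added edges (16,3,l); (16,13,r); result: nodes: 0:D, 2:T, 3:A, 9:A, 10:A, 13:T, 16:A, 18:D, 19:A edges: (3,0,l); (3,2,r); (9,3,l); (9,3,r); (10,3,l); (10,3,r); (16,3,l); (16,13,r); (19,18,r)
step 2: rule r3; match: 0->16, 1->3, 2->0, 3->2, 4->13; deleted nodes 0, 3; deleted edges (3,0,l); (3,2,r); (9,3,l); (9,3,r); (10,3,l); (10,3,r); (16,3,l); (16,13,r); added nodes 20; added edges (16,2,l); (16,20,r); (20,13,l); (20,13,r); result: nodes: 2:T, 9:A, 10:A, 13:T, 16:A, 18:D, 19:A, 20:A edges: (16,2,l); (16,20,r); (19,18,r); (20,13,l); (20,13,r)
final:
nodes: 2:T, 9:A, 10:A, 13:T, 16:A, 18:D, 19:A, 20:A
edges: (16,2,l); (16,20,r); (19,18,r); (20,13,l); (20,13,r)


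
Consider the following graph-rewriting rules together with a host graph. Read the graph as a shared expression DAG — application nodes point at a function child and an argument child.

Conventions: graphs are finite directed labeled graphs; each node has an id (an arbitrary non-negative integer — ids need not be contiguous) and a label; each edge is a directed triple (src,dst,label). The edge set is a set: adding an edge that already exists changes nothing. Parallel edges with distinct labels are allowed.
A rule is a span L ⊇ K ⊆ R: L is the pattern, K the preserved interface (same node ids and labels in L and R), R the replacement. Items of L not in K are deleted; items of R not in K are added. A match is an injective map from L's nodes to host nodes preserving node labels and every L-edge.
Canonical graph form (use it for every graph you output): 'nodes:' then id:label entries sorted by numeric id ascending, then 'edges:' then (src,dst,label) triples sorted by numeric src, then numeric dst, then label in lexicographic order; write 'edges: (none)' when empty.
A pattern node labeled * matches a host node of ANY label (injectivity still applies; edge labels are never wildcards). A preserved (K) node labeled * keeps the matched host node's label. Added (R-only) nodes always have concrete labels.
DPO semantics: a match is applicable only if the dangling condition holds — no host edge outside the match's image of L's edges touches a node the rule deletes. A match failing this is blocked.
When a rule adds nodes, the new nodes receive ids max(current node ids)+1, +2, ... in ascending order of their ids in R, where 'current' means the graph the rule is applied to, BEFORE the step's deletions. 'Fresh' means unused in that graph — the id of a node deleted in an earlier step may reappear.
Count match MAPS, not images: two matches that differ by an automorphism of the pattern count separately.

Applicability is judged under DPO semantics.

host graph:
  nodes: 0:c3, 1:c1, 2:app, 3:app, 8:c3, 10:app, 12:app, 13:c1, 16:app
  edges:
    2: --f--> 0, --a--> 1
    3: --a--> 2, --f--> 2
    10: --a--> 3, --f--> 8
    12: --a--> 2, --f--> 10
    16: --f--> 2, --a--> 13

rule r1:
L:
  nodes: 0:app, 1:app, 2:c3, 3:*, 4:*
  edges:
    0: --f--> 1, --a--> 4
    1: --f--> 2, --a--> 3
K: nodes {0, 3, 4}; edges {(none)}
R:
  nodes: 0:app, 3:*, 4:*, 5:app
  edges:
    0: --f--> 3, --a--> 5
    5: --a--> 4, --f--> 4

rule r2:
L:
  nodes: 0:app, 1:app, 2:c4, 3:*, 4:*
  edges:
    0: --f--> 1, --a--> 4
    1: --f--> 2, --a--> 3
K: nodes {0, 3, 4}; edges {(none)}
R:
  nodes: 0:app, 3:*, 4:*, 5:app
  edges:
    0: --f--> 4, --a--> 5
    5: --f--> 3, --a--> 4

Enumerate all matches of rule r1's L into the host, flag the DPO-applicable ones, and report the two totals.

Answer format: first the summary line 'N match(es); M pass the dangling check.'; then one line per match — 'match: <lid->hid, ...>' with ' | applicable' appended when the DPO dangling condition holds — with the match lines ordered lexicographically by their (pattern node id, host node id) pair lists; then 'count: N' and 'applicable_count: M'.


2 match(es); 1 pass the dangling check.
match: 0->12, 1->10, 2->8, 3->3, 4->2 | applicable
match: 0->16, 1->2, 2->0, 3->1, 4->13
count: 2
applicable_count: 1


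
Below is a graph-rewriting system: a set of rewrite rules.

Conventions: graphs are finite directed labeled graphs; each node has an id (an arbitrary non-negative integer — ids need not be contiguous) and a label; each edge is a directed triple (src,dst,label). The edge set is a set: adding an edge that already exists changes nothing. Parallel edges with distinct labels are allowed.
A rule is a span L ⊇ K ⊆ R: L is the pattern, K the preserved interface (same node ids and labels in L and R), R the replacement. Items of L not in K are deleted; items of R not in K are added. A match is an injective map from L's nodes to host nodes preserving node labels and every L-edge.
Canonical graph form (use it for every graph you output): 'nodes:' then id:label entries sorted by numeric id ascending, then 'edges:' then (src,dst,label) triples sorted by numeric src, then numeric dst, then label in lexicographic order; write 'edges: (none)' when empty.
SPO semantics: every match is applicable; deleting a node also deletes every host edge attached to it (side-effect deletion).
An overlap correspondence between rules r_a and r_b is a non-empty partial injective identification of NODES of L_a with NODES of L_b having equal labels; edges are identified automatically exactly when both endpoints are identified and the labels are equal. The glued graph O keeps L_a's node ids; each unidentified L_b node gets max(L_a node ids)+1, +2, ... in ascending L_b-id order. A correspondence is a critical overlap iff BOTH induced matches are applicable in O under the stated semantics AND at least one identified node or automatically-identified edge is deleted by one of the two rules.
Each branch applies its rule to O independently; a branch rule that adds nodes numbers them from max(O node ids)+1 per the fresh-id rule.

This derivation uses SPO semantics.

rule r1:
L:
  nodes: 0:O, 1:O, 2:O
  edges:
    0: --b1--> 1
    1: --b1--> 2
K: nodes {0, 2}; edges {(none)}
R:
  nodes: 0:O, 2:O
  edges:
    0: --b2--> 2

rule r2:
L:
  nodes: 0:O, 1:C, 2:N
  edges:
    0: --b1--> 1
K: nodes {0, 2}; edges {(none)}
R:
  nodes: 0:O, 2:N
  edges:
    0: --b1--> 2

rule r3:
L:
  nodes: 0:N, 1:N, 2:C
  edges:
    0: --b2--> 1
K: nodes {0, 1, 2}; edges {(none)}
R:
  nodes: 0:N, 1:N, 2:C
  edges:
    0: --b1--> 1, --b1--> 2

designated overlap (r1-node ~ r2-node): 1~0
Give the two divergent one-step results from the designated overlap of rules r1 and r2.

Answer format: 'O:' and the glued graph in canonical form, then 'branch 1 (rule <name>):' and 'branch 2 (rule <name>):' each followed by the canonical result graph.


O:
nodes: 0:O, 1:O, 2:O, 3:C, 4:N
edges: (0,1,b1); (1,2,b1); (1,3,b1)
branch 1 (rule r1):
nodes: 0:O, 2:O, 3:C, 4:N
edges: (0,2,b2)
branch 2 (rule r2):
nodes: 0:O, 1:O, 2:O, 4:N
edges: (0,1,b1); (1,2,b1); (1,4,b1)


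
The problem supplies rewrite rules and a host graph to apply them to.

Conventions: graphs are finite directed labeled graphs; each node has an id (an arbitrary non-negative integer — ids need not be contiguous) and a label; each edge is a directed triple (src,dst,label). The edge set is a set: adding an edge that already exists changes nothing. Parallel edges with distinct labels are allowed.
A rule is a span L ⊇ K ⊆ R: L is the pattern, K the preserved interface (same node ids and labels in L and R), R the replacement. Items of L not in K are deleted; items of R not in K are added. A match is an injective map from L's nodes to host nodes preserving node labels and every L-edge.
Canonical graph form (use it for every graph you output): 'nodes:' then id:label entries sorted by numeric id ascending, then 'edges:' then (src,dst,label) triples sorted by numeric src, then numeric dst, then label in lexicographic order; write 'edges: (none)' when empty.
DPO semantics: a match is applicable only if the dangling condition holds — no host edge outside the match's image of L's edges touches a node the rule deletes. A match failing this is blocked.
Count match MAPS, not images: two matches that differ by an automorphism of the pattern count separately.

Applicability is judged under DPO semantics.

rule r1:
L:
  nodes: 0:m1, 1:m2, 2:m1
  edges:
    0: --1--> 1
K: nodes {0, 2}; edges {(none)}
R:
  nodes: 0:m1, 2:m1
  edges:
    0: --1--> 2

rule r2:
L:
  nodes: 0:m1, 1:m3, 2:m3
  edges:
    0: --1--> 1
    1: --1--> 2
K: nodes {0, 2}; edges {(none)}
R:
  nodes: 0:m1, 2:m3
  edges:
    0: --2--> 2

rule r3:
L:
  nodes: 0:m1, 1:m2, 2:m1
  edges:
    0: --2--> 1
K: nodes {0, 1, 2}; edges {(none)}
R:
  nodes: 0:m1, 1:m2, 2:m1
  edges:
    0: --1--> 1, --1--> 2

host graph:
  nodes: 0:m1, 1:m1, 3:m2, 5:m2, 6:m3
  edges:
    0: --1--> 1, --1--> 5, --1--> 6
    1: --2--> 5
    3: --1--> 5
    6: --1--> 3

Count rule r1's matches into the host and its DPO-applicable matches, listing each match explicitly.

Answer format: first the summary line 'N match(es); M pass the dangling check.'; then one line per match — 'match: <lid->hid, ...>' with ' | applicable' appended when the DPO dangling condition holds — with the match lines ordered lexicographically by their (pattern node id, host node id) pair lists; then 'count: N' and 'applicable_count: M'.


1 match(es); 0 pass the dangling check.
match: 0->0, 1->5, 2->1
count: 1
applicable_count: 0


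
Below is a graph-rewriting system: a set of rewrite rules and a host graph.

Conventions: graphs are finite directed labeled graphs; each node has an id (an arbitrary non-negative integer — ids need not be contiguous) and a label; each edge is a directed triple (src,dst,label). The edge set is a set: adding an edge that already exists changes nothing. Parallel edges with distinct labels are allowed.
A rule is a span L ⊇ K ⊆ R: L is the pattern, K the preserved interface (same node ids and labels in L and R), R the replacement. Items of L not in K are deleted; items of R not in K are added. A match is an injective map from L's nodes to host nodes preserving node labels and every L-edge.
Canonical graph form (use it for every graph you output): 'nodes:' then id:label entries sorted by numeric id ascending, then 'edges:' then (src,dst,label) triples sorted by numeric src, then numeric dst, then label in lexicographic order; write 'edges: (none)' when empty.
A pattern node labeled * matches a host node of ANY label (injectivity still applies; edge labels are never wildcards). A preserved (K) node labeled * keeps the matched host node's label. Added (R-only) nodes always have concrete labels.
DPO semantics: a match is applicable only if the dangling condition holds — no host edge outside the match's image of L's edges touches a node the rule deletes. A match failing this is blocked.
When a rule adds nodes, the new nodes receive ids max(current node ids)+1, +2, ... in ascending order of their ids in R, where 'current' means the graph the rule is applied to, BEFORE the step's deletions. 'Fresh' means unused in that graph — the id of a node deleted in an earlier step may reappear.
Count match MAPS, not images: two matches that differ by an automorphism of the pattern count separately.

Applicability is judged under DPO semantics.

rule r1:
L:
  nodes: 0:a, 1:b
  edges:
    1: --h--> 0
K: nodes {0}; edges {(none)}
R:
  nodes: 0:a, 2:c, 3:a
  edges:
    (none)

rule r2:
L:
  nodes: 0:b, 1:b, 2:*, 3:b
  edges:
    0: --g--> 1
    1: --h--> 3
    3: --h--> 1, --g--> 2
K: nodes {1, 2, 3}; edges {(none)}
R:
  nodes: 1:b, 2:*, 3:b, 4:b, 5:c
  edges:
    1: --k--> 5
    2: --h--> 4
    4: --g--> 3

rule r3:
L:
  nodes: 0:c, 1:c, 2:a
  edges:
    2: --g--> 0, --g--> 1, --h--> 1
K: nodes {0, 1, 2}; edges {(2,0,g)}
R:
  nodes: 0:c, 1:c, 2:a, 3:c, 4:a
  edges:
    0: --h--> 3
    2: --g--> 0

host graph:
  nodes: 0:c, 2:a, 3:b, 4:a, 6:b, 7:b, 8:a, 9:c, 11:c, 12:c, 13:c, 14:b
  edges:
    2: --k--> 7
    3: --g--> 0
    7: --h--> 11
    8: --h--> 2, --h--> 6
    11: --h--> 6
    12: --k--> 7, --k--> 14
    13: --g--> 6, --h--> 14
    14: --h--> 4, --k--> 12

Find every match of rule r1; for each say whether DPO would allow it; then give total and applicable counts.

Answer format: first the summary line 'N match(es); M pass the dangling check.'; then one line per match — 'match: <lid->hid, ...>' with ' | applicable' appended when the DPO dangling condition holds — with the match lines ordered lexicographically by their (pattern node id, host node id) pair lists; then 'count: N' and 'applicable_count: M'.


1 match(es); 0 pass the dangling check.
match: 0->4, 1->14
count: 1
applicable_count: 0


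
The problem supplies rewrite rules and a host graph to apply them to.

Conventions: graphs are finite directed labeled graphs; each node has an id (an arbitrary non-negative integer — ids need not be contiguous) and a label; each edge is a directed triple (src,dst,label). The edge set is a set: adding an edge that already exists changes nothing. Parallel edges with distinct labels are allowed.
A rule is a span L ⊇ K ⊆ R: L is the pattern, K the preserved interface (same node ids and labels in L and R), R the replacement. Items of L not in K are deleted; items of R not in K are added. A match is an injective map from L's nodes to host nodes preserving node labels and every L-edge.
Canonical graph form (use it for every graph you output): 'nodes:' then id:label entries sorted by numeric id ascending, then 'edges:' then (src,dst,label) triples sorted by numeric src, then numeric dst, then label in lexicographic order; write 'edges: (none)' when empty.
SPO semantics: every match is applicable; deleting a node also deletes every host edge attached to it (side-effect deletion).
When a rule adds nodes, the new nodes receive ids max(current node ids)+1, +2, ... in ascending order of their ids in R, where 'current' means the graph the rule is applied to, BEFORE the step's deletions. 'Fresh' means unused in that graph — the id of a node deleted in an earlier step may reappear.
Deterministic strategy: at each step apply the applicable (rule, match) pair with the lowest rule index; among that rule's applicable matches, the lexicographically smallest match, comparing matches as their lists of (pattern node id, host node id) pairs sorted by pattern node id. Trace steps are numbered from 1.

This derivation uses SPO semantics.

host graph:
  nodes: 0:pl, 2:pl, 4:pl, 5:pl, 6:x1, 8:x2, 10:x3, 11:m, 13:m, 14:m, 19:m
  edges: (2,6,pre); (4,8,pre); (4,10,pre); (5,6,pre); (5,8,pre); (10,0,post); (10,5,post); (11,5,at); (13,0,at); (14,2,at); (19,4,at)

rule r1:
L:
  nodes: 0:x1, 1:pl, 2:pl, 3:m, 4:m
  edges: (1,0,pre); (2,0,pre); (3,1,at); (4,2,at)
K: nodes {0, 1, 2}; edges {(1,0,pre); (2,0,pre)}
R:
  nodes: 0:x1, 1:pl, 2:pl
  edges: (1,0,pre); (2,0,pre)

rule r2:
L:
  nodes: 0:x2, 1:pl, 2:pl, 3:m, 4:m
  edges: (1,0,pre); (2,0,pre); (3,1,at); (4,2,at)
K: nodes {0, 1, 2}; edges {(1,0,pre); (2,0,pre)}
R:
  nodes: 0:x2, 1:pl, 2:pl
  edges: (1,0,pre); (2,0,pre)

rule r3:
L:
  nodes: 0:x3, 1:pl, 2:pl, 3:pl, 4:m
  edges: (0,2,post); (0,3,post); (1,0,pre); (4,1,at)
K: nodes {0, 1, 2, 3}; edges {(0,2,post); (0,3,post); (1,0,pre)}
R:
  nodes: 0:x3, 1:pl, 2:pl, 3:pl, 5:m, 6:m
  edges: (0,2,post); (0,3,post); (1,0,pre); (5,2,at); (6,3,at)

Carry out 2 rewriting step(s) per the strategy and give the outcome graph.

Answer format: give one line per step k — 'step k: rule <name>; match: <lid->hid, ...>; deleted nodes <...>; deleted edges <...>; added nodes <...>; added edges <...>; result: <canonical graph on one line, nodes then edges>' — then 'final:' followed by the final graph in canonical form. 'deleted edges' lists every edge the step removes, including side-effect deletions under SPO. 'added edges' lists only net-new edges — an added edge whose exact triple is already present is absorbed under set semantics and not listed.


step 1: rule r1; match: 0->6, 1->2, 2->5, 3->14, 4->11; deleted nodes 11, 14; deleted edges (11,5,at); (14,2,at); added nodes (none); added edges (none); result: nodes: 0:pl, 2:pl, 4:pl, 5:pl, 6:x1, 8:x2, 10:x3, 13:m, 19:m edges: (2,6,pre); (4,8,pre); (4,10,pre); (5,6,pre); (5,8,pre); (10,0,post); (10,5,post); (13,0,at); (19,4,at)
step 2: rule r3; match: 0->10, 1->4, 2->0, 3->5, 4->19; deleted nodes 19; deleted edges (19,4,at); added nodes 20, 21; added edges (20,0,at); (21,5,at); result: nodes: 0:pl, 2:pl, 4:pl, 5:pl, 6:x1, 8:x2, 10:x3, 13:m, 20:m, 21:m edges: (2,6,pre); (4,8,pre); (4,10,pre); (5,6,pre); (5,8,pre); (10,0,post); (10,5,post); (13,0,at); (20,0,at); (21,5,at)
final:
nodes: 0:pl, 2:pl, 4:pl, 5:pl, 6:x1, 8:x2, 10:x3, 13:m, 20:m, 21:m
edges: (2,6,pre); (4,8,pre); (4,10,pre); (5,6,pre); (5,8,pre); (10,0,post); (10,5,post); (13,0,at); (20,0,at); (21,5,at)


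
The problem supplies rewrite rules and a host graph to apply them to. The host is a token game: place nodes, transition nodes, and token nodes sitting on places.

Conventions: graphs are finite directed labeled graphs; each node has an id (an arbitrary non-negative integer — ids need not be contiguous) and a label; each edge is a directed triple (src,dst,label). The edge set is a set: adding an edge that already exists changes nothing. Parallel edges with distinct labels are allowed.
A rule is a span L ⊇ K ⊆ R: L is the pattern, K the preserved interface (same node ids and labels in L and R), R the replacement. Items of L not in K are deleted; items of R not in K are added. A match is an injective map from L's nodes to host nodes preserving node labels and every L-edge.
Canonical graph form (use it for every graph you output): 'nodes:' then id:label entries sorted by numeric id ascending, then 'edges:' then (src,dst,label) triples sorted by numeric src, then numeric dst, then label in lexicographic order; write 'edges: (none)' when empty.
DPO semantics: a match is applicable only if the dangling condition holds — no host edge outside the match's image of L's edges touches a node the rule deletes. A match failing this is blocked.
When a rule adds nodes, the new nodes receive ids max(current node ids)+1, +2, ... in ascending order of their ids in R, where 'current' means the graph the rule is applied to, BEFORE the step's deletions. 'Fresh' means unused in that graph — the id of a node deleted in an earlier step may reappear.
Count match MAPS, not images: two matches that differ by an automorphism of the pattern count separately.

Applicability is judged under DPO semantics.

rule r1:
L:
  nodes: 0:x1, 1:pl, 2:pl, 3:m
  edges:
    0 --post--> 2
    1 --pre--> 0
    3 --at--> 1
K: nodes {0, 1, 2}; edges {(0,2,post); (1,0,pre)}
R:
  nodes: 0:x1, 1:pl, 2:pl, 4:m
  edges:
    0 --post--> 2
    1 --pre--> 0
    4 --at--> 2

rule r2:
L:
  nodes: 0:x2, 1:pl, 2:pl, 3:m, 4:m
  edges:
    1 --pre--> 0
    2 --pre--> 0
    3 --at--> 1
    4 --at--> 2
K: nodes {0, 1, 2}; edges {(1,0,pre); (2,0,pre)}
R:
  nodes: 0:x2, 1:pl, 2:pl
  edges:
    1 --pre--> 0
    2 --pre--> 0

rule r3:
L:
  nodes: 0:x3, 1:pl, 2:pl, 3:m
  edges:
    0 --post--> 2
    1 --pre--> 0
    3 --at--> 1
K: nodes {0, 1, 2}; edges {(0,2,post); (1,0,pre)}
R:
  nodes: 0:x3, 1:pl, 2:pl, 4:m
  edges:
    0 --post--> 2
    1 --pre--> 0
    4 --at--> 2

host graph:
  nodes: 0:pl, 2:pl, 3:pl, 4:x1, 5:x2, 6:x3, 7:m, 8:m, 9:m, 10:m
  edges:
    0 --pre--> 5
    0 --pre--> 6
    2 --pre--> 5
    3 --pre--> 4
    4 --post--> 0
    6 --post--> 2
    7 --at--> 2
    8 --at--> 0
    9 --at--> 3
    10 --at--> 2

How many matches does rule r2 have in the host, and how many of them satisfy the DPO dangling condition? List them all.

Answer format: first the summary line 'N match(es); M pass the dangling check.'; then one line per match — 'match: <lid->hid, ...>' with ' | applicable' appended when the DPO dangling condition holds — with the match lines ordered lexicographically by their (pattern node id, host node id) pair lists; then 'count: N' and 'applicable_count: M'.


4 match(es); 4 pass the dangling check.
match: 0->5, 1->0, 2->2, 3->8, 4->7 | applicable
match: 0->5, 1->0, 2->2, 3->8, 4->10 | applicable
match: 0->5, 1->2, 2->0, 3->7, 4->8 | applicable
match: 0->5, 1->2, 2->0, 3->10, 4->8 | applicable
count: 4
applicable_count: 4


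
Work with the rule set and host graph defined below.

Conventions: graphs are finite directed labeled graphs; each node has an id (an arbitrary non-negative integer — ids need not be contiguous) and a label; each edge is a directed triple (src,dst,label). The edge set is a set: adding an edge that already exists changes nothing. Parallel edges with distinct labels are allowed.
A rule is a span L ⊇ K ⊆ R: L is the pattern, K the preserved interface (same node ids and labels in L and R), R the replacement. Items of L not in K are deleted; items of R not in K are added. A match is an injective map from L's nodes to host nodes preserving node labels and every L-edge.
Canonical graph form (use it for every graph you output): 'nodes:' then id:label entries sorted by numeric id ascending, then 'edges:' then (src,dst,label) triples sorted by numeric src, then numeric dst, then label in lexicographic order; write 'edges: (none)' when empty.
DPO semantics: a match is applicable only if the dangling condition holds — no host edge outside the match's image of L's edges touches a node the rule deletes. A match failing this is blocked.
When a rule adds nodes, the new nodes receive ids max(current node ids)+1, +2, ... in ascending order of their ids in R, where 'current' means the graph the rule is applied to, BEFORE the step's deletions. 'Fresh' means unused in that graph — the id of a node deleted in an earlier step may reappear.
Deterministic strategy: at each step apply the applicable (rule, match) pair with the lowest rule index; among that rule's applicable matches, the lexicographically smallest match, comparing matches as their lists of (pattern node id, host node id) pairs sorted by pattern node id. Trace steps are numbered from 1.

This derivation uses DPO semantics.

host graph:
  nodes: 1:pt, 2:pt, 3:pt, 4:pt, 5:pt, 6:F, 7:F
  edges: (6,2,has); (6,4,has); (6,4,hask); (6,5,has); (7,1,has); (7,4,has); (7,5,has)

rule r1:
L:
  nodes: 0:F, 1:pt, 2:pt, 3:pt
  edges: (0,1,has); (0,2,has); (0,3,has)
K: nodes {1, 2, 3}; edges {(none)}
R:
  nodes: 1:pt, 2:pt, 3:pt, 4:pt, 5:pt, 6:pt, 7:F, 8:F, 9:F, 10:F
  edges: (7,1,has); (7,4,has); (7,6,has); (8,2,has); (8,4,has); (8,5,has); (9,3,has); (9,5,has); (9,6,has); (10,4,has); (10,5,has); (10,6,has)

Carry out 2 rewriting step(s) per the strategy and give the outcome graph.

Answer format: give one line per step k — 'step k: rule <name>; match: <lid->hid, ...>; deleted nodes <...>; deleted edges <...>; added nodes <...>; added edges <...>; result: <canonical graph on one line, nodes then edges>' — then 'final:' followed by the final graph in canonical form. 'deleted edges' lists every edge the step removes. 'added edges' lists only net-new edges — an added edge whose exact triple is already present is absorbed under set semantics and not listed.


step 1: rule r1; match: 0->7, 1->1, 2->4, 3->5; deleted nodes 7; deleted edges (7,1,has); (7,4,has); (7,5,has); added nodes 8, 9, 10, 11, 12, 13, 14; added edges (11,1,has); (11,8,has); (11,10,has); (12,4,has); (12,8,has); (12,9,has); (13,5,has); (13,9,has); (13,10,has); (14,8,has); (14,9,has); (14,10,has); result: nodes: 1:pt, 2:pt, 3:pt, 4:pt, 5:pt, 6:F, 8:pt, 9:pt, 10:pt, 11:F, 12:F, 13:F, 14:F edges: (6,2,has); (6,4,has); (6,4,hask); (6,5,has); (11,1,has); (11,8,has); (11,10,has); (12,4,has); (12,8,has); (12,9,has); (13,5,has); (13,9,has); (13,10,has); (14,8,has); (14,9,has); (14,10,has)
step 2: rule r1; match: 0->11, 1->1, 2->8, 3->10; deleted nodes 11; deleted edges (11,1,has); (11,8,has); (11,10,has); added nodes 15, 16, 17, 18, 19, 20, 21; added edges (18,1,has); (18,15,has); (18,17,has); (19,8,has); (19,15,has); (19,16,has); (20,10,has); (20,16,has); (20,17,has); (21,15,has); (21,16,has); (21,17,has); result: nodes: 1:pt, 2:pt, 3:pt, 4:pt, 5:pt, 6:F, 8:pt, 9:pt, 10:pt, 12:F, 13:F, 14:F, 15:pt, 16:pt, 17:pt, 18:F, 19:F, 20:F, 21:F edges: (6,2,has); (6,4,has); (6,4,hask); (6,5,has); (12,4,has); (12,8,has); (12,9,has); (13,5,has); (13,9,has); (13,10,has); (14,8,has); (14,9,has); (14,10,has); (18,1,has); (18,15,has); (18,17,has); (19,8,has); (19,15,has); (19,16,has); (20,10,has); (20,16,has); (20,17,has); (21,15,has); (21,16,has); (21,17,has)
final:
nodes: 1:pt, 2:pt, 3:pt, 4:pt, 5:pt, 6:F, 8:pt, 9:pt, 10:pt, 12:F, 13:F, 14:F, 15:pt, 16:pt, 17:pt, 18:F, 19:F, 20:F, 21:F
edges: (6,2,has); (6,4,has); (6,4,hask); (6,5,has); (12,4,has); (12,8,has); (12,9,has); (13,5,has); (13,9,has); (13,10,has); (14,8,has); (14,9,has); (14,10,has); (18,1,has); (18,15,has); (18,17,has); (19,8,has); (19,15,has); (19,16,has); (20,10,has); (20,16,has); (20,17,has); (21,15,has); (21,16,has); (21,17,has)
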